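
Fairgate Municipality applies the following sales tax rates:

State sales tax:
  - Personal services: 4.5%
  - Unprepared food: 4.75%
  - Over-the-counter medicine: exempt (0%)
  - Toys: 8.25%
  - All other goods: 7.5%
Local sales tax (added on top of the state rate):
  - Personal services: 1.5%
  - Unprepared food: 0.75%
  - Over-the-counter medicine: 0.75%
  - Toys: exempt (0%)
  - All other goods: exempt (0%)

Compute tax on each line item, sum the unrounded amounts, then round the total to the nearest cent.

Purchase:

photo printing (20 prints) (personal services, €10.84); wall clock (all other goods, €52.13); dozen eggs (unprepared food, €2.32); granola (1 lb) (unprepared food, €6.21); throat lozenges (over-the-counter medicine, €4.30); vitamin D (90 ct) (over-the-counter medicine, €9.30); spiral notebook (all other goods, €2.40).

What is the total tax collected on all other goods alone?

Wall clock €52.13: all other goods → 7.5% + 0% local = 7.5% → €3.90975
Spiral notebook €2.40: all other goods → 7.5% + 0% local = 7.5% → €0.18
Tax on all other goods: unrounded sum = €4.08975 → €4.09

€4.09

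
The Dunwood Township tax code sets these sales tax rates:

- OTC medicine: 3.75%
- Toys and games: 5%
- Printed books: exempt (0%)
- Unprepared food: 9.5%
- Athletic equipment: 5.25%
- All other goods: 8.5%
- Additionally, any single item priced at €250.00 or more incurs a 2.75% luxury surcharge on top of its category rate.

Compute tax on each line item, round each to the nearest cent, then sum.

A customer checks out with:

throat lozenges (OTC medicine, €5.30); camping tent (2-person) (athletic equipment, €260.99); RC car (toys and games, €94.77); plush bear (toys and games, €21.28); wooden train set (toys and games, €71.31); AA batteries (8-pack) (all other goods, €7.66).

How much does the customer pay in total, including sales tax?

Throat lozenges €5.30: OTC medicine → 3.75% → €0.20
Camping tent (2-person) €260.99: athletic equipment → 5.25% + 2.75% surcharge = 8% → €20.88
RC car €94.77: toys and games → 5% → €4.74
Plush bear €21.28: toys and games → 5% → €1.06
Wooden train set €71.31: toys and games → 5% → €3.57
AA batteries (8-pack) €7.66: all other goods → 8.5% → €0.65
Subtotal = €461.31; tax = €31.10; total due = €492.41

€492.41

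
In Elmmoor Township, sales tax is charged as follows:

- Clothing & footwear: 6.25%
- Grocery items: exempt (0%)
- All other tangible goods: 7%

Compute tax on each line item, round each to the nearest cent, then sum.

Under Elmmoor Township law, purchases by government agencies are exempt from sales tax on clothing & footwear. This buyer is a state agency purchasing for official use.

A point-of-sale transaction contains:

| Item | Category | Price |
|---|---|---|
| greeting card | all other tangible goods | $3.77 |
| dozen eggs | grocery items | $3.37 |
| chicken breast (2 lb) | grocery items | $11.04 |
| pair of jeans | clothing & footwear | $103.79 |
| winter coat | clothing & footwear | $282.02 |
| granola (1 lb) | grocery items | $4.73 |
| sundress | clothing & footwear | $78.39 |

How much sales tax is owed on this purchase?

Greeting card $3.77: all other tangible goods → 7% → $0.26
Dozen eggs $3.37: grocery items → 0% → $0.00
Chicken breast (2 lb) $11.04: grocery items → 0% → $0.00
Pair of jeans $103.79: clothing & footwear, buyer-exempt → 0% → $0.00
Winter coat $282.02: clothing & footwear, buyer-exempt → 0% → $0.00
Granola (1 lb) $4.73: grocery items → 0% → $0.00
Sundress $78.39: clothing & footwear, buyer-exempt → 0% → $0.00
Total tax = $0.26

$0.26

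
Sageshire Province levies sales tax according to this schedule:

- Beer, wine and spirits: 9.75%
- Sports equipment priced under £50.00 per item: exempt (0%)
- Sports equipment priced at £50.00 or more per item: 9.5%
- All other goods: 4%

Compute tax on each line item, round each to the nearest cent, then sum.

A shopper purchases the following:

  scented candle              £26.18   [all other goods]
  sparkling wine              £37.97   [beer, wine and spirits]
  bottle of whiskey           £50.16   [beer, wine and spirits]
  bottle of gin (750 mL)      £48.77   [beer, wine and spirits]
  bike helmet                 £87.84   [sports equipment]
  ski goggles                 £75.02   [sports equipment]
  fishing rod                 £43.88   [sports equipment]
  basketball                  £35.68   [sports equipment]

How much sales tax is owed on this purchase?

Scented candle £26.18: all other goods → 4% → £1.05
Sparkling wine £37.97: beer, wine and spirits → 9.75% → £3.70
Bottle of whiskey £50.16: beer, wine and spirits → 9.75% → £4.89
Bottle of gin (750 mL) £48.77: beer, wine and spirits → 9.75% → £4.76
Bike helmet £87.84: sports equipment, £50.00 or more → 9.5% → £8.34
Ski goggles £75.02: sports equipment, £50.00 or more → 9.5% → £7.13
Fishing rod £43.88: sports equipment, under £50.00 → 0% → £0.00
Basketball £35.68: sports equipment, under £50.00 → 0% → £0.00
Total tax = £1.05 + £3.70 + £4.89 + £4.76 + £8.34 + £7.13 = £29.87

£29.87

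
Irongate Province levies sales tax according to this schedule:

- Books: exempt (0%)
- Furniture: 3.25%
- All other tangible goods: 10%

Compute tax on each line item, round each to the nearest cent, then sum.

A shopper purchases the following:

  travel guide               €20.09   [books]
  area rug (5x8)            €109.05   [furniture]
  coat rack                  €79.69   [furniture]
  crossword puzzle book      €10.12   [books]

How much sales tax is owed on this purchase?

€6.13

Travel guide €20.09: books → 0% → €0.00
Area rug (5x8) €109.05: furniture → 3.25% → €3.54
Coat rack €79.69: furniture → 3.25% → €2.59
Crossword puzzle book €10.12: books → 0% → €0.00
Total tax = €3.54 + €2.59 = €6.13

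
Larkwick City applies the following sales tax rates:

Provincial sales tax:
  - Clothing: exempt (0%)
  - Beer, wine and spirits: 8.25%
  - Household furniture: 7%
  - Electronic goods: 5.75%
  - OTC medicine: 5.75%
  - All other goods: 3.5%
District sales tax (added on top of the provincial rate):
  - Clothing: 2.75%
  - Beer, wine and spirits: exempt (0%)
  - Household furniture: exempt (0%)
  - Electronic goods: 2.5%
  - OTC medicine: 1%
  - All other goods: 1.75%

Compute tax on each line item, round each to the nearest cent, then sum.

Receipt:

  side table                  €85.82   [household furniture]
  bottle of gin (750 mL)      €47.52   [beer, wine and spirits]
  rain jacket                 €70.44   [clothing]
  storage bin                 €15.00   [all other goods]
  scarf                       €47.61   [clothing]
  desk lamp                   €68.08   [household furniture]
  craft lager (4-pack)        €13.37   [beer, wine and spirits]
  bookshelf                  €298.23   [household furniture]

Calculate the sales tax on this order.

€40.72

Side table €85.82: household furniture → 7% + 0% district = 7% → €6.01
Bottle of gin (750 mL) €47.52: beer, wine and spirits → 8.25% + 0% district = 8.25% → €3.92
Rain jacket €70.44: clothing → 0% + 2.75% district = 2.75% → €1.94
Storage bin €15.00: all other goods → 3.5% + 1.75% district = 5.25% → €0.79
Scarf €47.61: clothing → 0% + 2.75% district = 2.75% → €1.31
Desk lamp €68.08: household furniture → 7% + 0% district = 7% → €4.77
Craft lager (4-pack) €13.37: beer, wine and spirits → 8.25% + 0% district = 8.25% → €1.10
Bookshelf €298.23: household furniture → 7% + 0% district = 7% → €20.88
Total tax = €6.01 + €3.92 + €1.94 + €0.79 + €1.31 + €4.77 + €1.10 + €20.88 = €40.72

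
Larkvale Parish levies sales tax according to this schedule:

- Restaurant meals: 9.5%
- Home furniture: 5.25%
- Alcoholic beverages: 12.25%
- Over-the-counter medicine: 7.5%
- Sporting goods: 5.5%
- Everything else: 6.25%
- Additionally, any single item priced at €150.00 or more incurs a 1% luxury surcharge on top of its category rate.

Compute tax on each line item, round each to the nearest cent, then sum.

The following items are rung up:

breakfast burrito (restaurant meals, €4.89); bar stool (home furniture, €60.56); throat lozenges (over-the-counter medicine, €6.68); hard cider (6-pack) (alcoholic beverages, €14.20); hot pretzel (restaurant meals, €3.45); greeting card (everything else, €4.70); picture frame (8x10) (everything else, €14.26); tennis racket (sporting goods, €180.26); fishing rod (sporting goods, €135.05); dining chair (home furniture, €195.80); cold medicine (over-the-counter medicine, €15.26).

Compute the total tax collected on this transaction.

Breakfast burrito €4.89: restaurant meals → 9.5% → €0.46
Bar stool €60.56: home furniture → 5.25% → €3.18
Throat lozenges €6.68: over-the-counter medicine → 7.5% → €0.50
Hard cider (6-pack) €14.20: alcoholic beverages → 12.25% → €1.74
Hot pretzel €3.45: restaurant meals → 9.5% → €0.33
Greeting card €4.70: everything else → 6.25% → €0.29
Picture frame (8x10) €14.26: everything else → 6.25% → €0.89
Tennis racket €180.26: sporting goods → 5.5% + 1% surcharge = 6.5% → €11.72
Fishing rod €135.05: sporting goods → 5.5% → €7.43
Dining chair €195.80: home furniture → 5.25% + 1% surcharge = 6.25% → €12.24
Cold medicine €15.26: over-the-counter medicine → 7.5% → €1.14
Total tax = €0.46 + €3.18 + €0.50 + €1.74 + €0.33 + €0.29 + €0.89 + €11.72 + €7.43 + €12.24 + €1.14 = €39.92

€39.92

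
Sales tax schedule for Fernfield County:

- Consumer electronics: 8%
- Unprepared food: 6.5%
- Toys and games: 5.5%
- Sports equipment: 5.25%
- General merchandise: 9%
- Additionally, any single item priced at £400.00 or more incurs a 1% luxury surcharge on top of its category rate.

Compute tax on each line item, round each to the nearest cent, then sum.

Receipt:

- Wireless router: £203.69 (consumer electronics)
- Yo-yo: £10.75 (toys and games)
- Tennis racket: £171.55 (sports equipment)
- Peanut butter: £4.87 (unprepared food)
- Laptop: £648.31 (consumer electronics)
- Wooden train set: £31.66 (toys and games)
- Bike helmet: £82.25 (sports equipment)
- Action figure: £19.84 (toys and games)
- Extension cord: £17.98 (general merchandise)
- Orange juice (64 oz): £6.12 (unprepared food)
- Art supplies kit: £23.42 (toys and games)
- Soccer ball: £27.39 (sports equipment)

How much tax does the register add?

Wireless router £203.69: consumer electronics → 8% → £16.30
Yo-yo £10.75: toys and games → 5.5% → £0.59
Tennis racket £171.55: sports equipment → 5.25% → £9.01
Peanut butter £4.87: unprepared food → 6.5% → £0.32
Laptop £648.31: consumer electronics → 8% + 1% surcharge = 9% → £58.35
Wooden train set £31.66: toys and games → 5.5% → £1.74
Bike helmet £82.25: sports equipment → 5.25% → £4.32
Action figure £19.84: toys and games → 5.5% → £1.09
Extension cord £17.98: general merchandise → 9% → £1.62
Orange juice (64 oz) £6.12: unprepared food → 6.5% → £0.40
Art supplies kit £23.42: toys and games → 5.5% → £1.29
Soccer ball £27.39: sports equipment → 5.25% → £1.44
Total tax = £16.30 + £0.59 + £9.01 + £0.32 + £58.35 + £1.74 + £4.32 + £1.09 + £1.62 + £0.40 + £1.29 + £1.44 = £96.47

£96.47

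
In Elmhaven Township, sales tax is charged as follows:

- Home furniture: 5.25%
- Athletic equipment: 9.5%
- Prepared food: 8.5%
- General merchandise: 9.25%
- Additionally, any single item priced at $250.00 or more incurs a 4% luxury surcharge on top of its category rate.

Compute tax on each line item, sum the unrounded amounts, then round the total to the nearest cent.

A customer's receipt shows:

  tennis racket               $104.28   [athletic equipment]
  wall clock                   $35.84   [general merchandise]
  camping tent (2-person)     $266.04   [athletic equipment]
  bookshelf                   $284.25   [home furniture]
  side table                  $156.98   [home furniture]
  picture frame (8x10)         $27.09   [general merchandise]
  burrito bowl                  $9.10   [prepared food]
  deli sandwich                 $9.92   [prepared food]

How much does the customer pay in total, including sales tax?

$981.29

Tennis racket $104.28: athletic equipment → 9.5% → $9.9066
Wall clock $35.84: general merchandise → 9.25% → $3.3152
Camping tent (2-person) $266.04: athletic equipment → 9.5% + 4% surcharge = 13.5% → $35.9154
Bookshelf $284.25: home furniture → 5.25% + 4% surcharge = 9.25% → $26.293125
Side table $156.98: home furniture → 5.25% → $8.24145
Picture frame (8x10) $27.09: general merchandise → 9.25% → $2.505825
Burrito bowl $9.10: prepared food → 8.5% → $0.7735
Deli sandwich $9.92: prepared food → 8.5% → $0.8432
Subtotal = $893.50; unrounded tax = $87.7943 → $87.79; total due = $981.29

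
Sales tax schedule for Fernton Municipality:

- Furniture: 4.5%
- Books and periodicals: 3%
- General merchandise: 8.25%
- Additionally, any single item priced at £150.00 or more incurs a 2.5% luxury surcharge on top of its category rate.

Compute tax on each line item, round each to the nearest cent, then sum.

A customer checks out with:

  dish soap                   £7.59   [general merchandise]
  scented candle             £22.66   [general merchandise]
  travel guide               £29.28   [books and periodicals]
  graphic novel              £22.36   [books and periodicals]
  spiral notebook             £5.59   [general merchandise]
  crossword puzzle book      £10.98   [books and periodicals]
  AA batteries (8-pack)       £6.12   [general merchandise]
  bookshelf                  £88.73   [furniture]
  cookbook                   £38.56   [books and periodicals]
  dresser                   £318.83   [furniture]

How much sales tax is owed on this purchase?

Dish soap £7.59: general merchandise → 8.25% → £0.63
Scented candle £22.66: general merchandise → 8.25% → £1.87
Travel guide £29.28: books and periodicals → 3% → £0.88
Graphic novel £22.36: books and periodicals → 3% → £0.67
Spiral notebook £5.59: general merchandise → 8.25% → £0.46
Crossword puzzle book £10.98: books and periodicals → 3% → £0.33
AA batteries (8-pack) £6.12: general merchandise → 8.25% → £0.50
Bookshelf £88.73: furniture → 4.5% → £3.99
Cookbook £38.56: books and periodicals → 3% → £1.16
Dresser £318.83: furniture → 4.5% + 2.5% surcharge = 7% → £22.32
Total tax = £0.63 + £1.87 + £0.88 + £0.67 + £0.46 + £0.33 + £0.50 + £3.99 + £1.16 + £22.32 = £32.81

£32.81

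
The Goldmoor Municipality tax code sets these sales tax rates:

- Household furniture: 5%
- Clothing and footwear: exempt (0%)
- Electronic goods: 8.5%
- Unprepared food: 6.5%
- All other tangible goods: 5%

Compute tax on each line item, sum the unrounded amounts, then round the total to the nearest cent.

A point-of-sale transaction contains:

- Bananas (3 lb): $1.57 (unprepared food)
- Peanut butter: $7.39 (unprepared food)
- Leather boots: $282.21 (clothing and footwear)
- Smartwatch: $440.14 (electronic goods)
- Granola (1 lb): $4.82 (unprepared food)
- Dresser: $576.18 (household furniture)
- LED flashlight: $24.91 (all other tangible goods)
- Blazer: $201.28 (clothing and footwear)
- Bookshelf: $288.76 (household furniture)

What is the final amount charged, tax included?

Bananas (3 lb) $1.57: unprepared food → 6.5% → $0.10205
Peanut butter $7.39: unprepared food → 6.5% → $0.48035
Leather boots $282.21: clothing and footwear → 0% → $0.00
Smartwatch $440.14: electronic goods → 8.5% → $37.4119
Granola (1 lb) $4.82: unprepared food → 6.5% → $0.3133
Dresser $576.18: household furniture → 5% → $28.809
LED flashlight $24.91: all other tangible goods → 5% → $1.2455
Blazer $201.28: clothing and footwear → 0% → $0.00
Bookshelf $288.76: household furniture → 5% → $14.438
Subtotal = $1827.26; unrounded tax = $82.8001 → $82.80; total due = $1910.06

$1910.06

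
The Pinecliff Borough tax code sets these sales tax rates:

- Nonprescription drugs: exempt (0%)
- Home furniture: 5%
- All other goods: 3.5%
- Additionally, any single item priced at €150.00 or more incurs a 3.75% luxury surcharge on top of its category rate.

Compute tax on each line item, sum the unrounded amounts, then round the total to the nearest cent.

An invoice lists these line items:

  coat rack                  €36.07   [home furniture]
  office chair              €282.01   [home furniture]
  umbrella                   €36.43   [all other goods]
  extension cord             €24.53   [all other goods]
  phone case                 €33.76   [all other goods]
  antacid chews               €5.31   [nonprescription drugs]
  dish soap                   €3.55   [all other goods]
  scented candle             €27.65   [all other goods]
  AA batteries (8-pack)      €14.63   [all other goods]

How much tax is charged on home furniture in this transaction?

€26.48

Coat rack €36.07: home furniture → 5% → €1.8035
Office chair €282.01: home furniture → 5% + 3.75% surcharge = 8.75% → €24.675875
Tax on home furniture: unrounded sum = €26.479375 → €26.48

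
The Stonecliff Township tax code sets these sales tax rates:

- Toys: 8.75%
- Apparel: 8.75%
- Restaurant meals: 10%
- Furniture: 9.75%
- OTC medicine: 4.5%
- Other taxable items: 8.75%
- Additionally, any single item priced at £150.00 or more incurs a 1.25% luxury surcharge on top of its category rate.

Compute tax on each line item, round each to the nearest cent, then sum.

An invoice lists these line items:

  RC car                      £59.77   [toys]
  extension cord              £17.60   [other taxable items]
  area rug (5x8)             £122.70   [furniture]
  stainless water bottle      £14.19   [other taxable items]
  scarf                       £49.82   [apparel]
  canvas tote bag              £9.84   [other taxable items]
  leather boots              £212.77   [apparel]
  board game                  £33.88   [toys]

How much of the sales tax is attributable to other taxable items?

£3.64

Extension cord £17.60: other taxable items → 8.75% → £1.54
Stainless water bottle £14.19: other taxable items → 8.75% → £1.24
Canvas tote bag £9.84: other taxable items → 8.75% → £0.86
Tax on other taxable items = £1.54 + £1.24 + £0.86 = £3.64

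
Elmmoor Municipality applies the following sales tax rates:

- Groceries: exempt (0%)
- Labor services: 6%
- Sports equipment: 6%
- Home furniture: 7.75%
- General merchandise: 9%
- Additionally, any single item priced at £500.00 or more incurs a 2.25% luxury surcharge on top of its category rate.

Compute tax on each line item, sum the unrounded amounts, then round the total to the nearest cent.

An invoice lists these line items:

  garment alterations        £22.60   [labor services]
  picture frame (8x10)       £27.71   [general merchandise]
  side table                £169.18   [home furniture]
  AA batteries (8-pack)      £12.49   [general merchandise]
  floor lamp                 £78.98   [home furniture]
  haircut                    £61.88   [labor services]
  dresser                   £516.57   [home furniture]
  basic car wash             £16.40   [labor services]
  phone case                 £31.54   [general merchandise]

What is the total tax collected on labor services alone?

Garment alterations £22.60: labor services → 6% → £1.356
Haircut £61.88: labor services → 6% → £3.7128
Basic car wash £16.40: labor services → 6% → £0.984
Tax on labor services: unrounded sum = £6.0528 → £6.05

£6.05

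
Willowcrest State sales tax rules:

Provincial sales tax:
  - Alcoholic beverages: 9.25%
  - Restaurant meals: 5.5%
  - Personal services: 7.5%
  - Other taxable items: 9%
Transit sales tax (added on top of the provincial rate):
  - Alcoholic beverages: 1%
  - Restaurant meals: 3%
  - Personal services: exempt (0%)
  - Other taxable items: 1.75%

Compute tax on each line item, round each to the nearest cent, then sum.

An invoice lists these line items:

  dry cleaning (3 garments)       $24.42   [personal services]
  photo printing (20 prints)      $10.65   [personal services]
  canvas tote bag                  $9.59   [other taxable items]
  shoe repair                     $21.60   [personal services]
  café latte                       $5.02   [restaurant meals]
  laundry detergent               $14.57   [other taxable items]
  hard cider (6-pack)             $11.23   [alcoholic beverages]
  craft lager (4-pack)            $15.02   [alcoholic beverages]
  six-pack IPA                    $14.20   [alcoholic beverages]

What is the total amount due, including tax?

$137.73

Dry cleaning (3 garments) $24.42: personal services → 7.5% + 0% transit = 7.5% → $1.83
Photo printing (20 prints) $10.65: personal services → 7.5% + 0% transit = 7.5% → $0.80
Canvas tote bag $9.59: other taxable items → 9% + 1.75% transit = 10.75% → $1.03
Shoe repair $21.60: personal services → 7.5% + 0% transit = 7.5% → $1.62
Café latte $5.02: restaurant meals → 5.5% + 3% transit = 8.5% → $0.43
Laundry detergent $14.57: other taxable items → 9% + 1.75% transit = 10.75% → $1.57
Hard cider (6-pack) $11.23: alcoholic beverages → 9.25% + 1% transit = 10.25% → $1.15
Craft lager (4-pack) $15.02: alcoholic beverages → 9.25% + 1% transit = 10.25% → $1.54
Six-pack IPA $14.20: alcoholic beverages → 9.25% + 1% transit = 10.25% → $1.46
Subtotal = $126.30; tax = $11.43; total due = $137.73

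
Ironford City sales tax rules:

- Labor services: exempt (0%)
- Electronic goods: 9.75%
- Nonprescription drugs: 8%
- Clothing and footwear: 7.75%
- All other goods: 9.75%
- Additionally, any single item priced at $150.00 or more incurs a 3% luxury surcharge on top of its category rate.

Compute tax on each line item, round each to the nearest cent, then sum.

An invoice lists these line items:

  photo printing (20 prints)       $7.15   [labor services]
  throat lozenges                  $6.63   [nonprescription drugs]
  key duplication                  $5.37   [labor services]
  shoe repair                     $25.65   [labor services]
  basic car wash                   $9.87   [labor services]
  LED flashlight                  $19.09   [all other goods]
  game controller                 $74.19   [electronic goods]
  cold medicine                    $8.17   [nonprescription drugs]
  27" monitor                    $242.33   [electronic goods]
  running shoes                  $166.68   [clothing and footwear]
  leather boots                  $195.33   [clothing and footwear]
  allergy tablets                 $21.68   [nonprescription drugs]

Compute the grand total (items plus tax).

Photo printing (20 prints) $7.15: labor services → 0% → $0.00
Throat lozenges $6.63: nonprescription drugs → 8% → $0.53
Key duplication $5.37: labor services → 0% → $0.00
Shoe repair $25.65: labor services → 0% → $0.00
Basic car wash $9.87: labor services → 0% → $0.00
LED flashlight $19.09: all other goods → 9.75% → $1.86
Game controller $74.19: electronic goods → 9.75% → $7.23
Cold medicine $8.17: nonprescription drugs → 8% → $0.65
27" monitor $242.33: electronic goods → 9.75% + 3% surcharge = 12.75% → $30.90
Running shoes $166.68: clothing and footwear → 7.75% + 3% surcharge = 10.75% → $17.92
Leather boots $195.33: clothing and footwear → 7.75% + 3% surcharge = 10.75% → $21.00
Allergy tablets $21.68: nonprescription drugs → 8% → $1.73
Subtotal = $782.14; tax = $81.82; total due = $863.96

$863.96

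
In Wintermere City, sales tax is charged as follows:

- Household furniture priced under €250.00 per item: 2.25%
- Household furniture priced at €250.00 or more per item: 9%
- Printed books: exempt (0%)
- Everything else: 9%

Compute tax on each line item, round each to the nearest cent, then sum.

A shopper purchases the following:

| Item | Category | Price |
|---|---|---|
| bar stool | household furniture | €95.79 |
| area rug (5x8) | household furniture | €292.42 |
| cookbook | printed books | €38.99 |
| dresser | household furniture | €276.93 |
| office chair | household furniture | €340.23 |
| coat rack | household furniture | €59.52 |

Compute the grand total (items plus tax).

€1189.24

Bar stool €95.79: household furniture, under €250.00 → 2.25% → €2.16
Area rug (5x8) €292.42: household furniture, €250.00 or more → 9% → €26.32
Cookbook €38.99: printed books → 0% → €0.00
Dresser €276.93: household furniture, €250.00 or more → 9% → €24.92
Office chair €340.23: household furniture, €250.00 or more → 9% → €30.62
Coat rack €59.52: household furniture, under €250.00 → 2.25% → €1.34
Subtotal = €1103.88; tax = €85.36; total due = €1189.24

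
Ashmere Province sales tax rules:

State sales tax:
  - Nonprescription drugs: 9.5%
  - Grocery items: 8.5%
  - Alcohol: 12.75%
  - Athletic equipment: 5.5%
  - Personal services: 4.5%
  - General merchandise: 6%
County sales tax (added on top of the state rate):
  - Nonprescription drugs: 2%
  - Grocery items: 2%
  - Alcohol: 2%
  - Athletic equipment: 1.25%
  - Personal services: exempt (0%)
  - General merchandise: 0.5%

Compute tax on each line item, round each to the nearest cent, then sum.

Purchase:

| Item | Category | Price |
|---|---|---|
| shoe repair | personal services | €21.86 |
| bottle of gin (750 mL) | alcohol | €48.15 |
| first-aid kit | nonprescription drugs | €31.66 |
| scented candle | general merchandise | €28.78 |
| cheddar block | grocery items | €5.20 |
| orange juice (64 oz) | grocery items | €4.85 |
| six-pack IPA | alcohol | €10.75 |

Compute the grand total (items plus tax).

Shoe repair €21.86: personal services → 4.5% + 0% county = 4.5% → €0.98
Bottle of gin (750 mL) €48.15: alcohol → 12.75% + 2% county = 14.75% → €7.10
First-aid kit €31.66: nonprescription drugs → 9.5% + 2% county = 11.5% → €3.64
Scented candle €28.78: general merchandise → 6% + 0.5% county = 6.5% → €1.87
Cheddar block €5.20: grocery items → 8.5% + 2% county = 10.5% → €0.55
Orange juice (64 oz) €4.85: grocery items → 8.5% + 2% county = 10.5% → €0.51
Six-pack IPA €10.75: alcohol → 12.75% + 2% county = 14.75% → €1.59
Subtotal = €151.25; tax = €16.24; total due = €167.49

€167.49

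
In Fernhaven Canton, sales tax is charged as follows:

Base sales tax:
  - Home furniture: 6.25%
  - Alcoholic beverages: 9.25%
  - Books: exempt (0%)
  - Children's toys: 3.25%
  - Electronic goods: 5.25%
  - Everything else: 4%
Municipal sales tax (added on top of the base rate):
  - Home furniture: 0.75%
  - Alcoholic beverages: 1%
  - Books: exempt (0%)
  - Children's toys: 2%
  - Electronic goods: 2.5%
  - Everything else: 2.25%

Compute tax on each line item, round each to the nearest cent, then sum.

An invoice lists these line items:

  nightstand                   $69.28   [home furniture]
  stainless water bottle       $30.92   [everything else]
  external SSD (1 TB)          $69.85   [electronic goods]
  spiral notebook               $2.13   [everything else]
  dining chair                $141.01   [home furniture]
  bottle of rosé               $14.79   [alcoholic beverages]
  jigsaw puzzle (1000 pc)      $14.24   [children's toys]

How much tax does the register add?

$24.46

Nightstand $69.28: home furniture → 6.25% + 0.75% municipal = 7% → $4.85
Stainless water bottle $30.92: everything else → 4% + 2.25% municipal = 6.25% → $1.93
External SSD (1 TB) $69.85: electronic goods → 5.25% + 2.5% municipal = 7.75% → $5.41
Spiral notebook $2.13: everything else → 4% + 2.25% municipal = 6.25% → $0.13
Dining chair $141.01: home furniture → 6.25% + 0.75% municipal = 7% → $9.87
Bottle of rosé $14.79: alcoholic beverages → 9.25% + 1% municipal = 10.25% → $1.52
Jigsaw puzzle (1000 pc) $14.24: children's toys → 3.25% + 2% municipal = 5.25% → $0.75
Total tax = $4.85 + $1.93 + $5.41 + $0.13 + $9.87 + $1.52 + $0.75 = $24.46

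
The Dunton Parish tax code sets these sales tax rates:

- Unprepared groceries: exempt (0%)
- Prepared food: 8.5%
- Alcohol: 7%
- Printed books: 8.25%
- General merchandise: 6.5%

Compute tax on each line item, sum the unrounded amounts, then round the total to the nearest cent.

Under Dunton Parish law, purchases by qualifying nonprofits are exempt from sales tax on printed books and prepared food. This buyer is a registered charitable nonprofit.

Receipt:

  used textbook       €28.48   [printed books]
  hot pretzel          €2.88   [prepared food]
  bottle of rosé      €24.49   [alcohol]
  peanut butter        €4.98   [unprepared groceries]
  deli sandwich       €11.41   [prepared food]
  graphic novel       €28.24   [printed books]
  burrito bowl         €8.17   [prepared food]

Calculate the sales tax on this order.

€1.71

Used textbook €28.48: printed books, buyer-exempt → 0% → €0.00
Hot pretzel €2.88: prepared food, buyer-exempt → 0% → €0.00
Bottle of rosé €24.49: alcohol → 7% → €1.7143
Peanut butter €4.98: unprepared groceries → 0% → €0.00
Deli sandwich €11.41: prepared food, buyer-exempt → 0% → €0.00
Graphic novel €28.24: printed books, buyer-exempt → 0% → €0.00
Burrito bowl €8.17: prepared food, buyer-exempt → 0% → €0.00
Unrounded tax sum = €1.7143 → €1.71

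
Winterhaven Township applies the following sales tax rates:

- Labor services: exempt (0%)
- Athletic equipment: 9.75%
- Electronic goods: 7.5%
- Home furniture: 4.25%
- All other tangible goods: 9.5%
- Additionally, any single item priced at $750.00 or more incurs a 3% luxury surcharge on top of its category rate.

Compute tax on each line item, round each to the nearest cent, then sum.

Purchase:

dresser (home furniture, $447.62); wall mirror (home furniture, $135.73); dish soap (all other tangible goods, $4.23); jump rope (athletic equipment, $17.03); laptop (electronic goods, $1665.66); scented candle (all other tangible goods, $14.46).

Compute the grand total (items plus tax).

Dresser $447.62: home furniture → 4.25% → $19.02
Wall mirror $135.73: home furniture → 4.25% → $5.77
Dish soap $4.23: all other tangible goods → 9.5% → $0.40
Jump rope $17.03: athletic equipment → 9.75% → $1.66
Laptop $1665.66: electronic goods → 7.5% + 3% surcharge = 10.5% → $174.89
Scented candle $14.46: all other tangible goods → 9.5% → $1.37
Subtotal = $2284.73; tax = $203.11; total due = $2487.84

$2487.84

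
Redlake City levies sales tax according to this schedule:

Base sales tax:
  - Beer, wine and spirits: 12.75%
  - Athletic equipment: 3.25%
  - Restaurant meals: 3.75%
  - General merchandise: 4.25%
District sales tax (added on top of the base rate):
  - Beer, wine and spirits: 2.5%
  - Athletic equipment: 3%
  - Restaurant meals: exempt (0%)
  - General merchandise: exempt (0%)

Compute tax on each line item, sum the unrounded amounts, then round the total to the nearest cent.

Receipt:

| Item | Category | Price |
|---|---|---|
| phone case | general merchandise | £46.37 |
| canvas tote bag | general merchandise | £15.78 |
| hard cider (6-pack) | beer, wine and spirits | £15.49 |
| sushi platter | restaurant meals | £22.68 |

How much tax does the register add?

Phone case £46.37: general merchandise → 4.25% + 0% district = 4.25% → £1.970725
Canvas tote bag £15.78: general merchandise → 4.25% + 0% district = 4.25% → £0.67065
Hard cider (6-pack) £15.49: beer, wine and spirits → 12.75% + 2.5% district = 15.25% → £2.362225
Sushi platter £22.68: restaurant meals → 3.75% + 0% district = 3.75% → £0.8505
Unrounded tax sum = £5.8541 → £5.85

£5.85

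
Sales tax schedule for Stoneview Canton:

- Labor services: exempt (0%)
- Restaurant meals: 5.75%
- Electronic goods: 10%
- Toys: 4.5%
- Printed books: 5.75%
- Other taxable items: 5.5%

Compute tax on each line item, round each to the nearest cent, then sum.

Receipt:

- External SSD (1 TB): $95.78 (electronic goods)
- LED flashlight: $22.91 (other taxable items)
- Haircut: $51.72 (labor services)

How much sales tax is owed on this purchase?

$10.84

External SSD (1 TB) $95.78: electronic goods → 10% → $9.58
LED flashlight $22.91: other taxable items → 5.5% → $1.26
Haircut $51.72: labor services → 0% → $0.00
Total tax = $9.58 + $1.26 = $10.84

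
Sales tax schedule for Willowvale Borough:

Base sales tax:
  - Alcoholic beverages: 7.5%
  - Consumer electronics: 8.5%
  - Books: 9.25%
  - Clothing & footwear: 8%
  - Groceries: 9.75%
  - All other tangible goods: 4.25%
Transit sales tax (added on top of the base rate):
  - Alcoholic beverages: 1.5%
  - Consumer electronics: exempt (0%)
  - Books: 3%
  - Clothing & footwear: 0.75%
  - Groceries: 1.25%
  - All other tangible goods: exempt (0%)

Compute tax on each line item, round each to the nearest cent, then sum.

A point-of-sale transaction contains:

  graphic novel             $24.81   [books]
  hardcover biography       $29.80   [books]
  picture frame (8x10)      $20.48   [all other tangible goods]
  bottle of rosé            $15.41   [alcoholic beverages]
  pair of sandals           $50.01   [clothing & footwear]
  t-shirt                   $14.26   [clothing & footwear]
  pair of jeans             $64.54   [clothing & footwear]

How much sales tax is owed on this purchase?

$20.23

Graphic novel $24.81: books → 9.25% + 3% transit = 12.25% → $3.04
Hardcover biography $29.80: books → 9.25% + 3% transit = 12.25% → $3.65
Picture frame (8x10) $20.48: all other tangible goods → 4.25% + 0% transit = 4.25% → $0.87
Bottle of rosé $15.41: alcoholic beverages → 7.5% + 1.5% transit = 9% → $1.39
Pair of sandals $50.01: clothing & footwear → 8% + 0.75% transit = 8.75% → $4.38
T-shirt $14.26: clothing & footwear → 8% + 0.75% transit = 8.75% → $1.25
Pair of jeans $64.54: clothing & footwear → 8% + 0.75% transit = 8.75% → $5.65
Total tax = $3.04 + $3.65 + $0.87 + $1.39 + $4.38 + $1.25 + $5.65 = $20.23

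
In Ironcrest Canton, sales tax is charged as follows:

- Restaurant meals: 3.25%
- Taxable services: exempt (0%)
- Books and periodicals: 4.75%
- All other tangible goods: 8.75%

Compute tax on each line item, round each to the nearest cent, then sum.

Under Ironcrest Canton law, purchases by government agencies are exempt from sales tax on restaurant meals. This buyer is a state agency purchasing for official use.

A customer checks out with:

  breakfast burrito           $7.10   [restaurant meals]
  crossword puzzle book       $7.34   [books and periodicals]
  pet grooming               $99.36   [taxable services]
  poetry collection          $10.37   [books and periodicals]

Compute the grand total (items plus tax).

Breakfast burrito $7.10: restaurant meals, buyer-exempt → 0% → $0.00
Crossword puzzle book $7.34: books and periodicals → 4.75% → $0.35
Pet grooming $99.36: taxable services → 0% → $0.00
Poetry collection $10.37: books and periodicals → 4.75% → $0.49
Subtotal = $124.17; tax = $0.84; total due = $125.01

$125.01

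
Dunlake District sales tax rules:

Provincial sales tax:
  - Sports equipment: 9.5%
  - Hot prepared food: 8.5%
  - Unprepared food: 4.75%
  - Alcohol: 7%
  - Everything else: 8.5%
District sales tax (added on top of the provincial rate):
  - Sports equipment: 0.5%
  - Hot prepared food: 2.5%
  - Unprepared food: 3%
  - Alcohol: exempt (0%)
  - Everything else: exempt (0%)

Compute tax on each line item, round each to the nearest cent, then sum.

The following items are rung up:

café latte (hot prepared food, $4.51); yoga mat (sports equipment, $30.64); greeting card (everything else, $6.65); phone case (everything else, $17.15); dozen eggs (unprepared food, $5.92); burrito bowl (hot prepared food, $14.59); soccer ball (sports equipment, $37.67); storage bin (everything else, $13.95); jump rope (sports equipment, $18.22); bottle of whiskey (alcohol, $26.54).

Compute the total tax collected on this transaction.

Café latte $4.51: hot prepared food → 8.5% + 2.5% district = 11% → $0.50
Yoga mat $30.64: sports equipment → 9.5% + 0.5% district = 10% → $3.06
Greeting card $6.65: everything else → 8.5% + 0% district = 8.5% → $0.57
Phone case $17.15: everything else → 8.5% + 0% district = 8.5% → $1.46
Dozen eggs $5.92: unprepared food → 4.75% + 3% district = 7.75% → $0.46
Burrito bowl $14.59: hot prepared food → 8.5% + 2.5% district = 11% → $1.60
Soccer ball $37.67: sports equipment → 9.5% + 0.5% district = 10% → $3.77
Storage bin $13.95: everything else → 8.5% + 0% district = 8.5% → $1.19
Jump rope $18.22: sports equipment → 9.5% + 0.5% district = 10% → $1.82
Bottle of whiskey $26.54: alcohol → 7% + 0% district = 7% → $1.86
Total tax = $0.50 + $3.06 + $0.57 + $1.46 + $0.46 + $1.60 + $3.77 + $1.19 + $1.82 + $1.86 = $16.29

$16.29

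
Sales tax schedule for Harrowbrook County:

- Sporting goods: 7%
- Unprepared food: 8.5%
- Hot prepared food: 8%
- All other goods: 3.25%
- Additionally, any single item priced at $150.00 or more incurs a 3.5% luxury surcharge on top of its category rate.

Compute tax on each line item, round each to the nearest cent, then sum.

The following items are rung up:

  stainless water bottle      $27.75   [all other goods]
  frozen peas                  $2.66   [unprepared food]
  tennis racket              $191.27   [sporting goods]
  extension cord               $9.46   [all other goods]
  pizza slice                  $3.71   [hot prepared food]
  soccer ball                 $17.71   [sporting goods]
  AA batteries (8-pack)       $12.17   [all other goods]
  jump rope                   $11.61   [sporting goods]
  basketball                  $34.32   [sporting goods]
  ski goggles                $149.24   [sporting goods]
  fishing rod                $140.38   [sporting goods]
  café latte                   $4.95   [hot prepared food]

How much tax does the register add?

Stainless water bottle $27.75: all other goods → 3.25% → $0.90
Frozen peas $2.66: unprepared food → 8.5% → $0.23
Tennis racket $191.27: sporting goods → 7% + 3.5% surcharge = 10.5% → $20.08
Extension cord $9.46: all other goods → 3.25% → $0.31
Pizza slice $3.71: hot prepared food → 8% → $0.30
Soccer ball $17.71: sporting goods → 7% → $1.24
AA batteries (8-pack) $12.17: all other goods → 3.25% → $0.40
Jump rope $11.61: sporting goods → 7% → $0.81
Basketball $34.32: sporting goods → 7% → $2.40
Ski goggles $149.24: sporting goods → 7% → $10.45
Fishing rod $140.38: sporting goods → 7% → $9.83
Café latte $4.95: hot prepared food → 8% → $0.40
Total tax = $0.90 + $0.23 + $20.08 + $0.31 + $0.30 + $1.24 + $0.40 + $0.81 + $2.40 + $10.45 + $9.83 + $0.40 = $47.35

$47.35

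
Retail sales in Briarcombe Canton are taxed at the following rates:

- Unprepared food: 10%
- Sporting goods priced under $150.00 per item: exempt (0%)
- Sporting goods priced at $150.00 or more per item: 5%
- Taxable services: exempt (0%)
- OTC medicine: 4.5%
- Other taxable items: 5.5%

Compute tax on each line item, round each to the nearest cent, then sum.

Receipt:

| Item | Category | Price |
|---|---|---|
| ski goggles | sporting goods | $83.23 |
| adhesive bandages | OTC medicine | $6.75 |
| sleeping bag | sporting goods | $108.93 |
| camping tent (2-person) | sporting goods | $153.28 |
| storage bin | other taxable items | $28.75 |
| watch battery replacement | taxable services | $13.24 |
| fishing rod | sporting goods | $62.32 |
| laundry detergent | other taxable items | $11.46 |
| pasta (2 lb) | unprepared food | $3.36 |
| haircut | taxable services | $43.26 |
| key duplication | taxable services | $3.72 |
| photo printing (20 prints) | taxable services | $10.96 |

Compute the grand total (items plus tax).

$539.77

Ski goggles $83.23: sporting goods, under $150.00 → 0% → $0.00
Adhesive bandages $6.75: OTC medicine → 4.5% → $0.30
Sleeping bag $108.93: sporting goods, under $150.00 → 0% → $0.00
Camping tent (2-person) $153.28: sporting goods, $150.00 or more → 5% → $7.66
Storage bin $28.75: other taxable items → 5.5% → $1.58
Watch battery replacement $13.24: taxable services → 0% → $0.00
Fishing rod $62.32: sporting goods, under $150.00 → 0% → $0.00
Laundry detergent $11.46: other taxable items → 5.5% → $0.63
Pasta (2 lb) $3.36: unprepared food → 10% → $0.34
Haircut $43.26: taxable services → 0% → $0.00
Key duplication $3.72: taxable services → 0% → $0.00
Photo printing (20 prints) $10.96: taxable services → 0% → $0.00
Subtotal = $529.26; tax = $10.51; total due = $539.77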